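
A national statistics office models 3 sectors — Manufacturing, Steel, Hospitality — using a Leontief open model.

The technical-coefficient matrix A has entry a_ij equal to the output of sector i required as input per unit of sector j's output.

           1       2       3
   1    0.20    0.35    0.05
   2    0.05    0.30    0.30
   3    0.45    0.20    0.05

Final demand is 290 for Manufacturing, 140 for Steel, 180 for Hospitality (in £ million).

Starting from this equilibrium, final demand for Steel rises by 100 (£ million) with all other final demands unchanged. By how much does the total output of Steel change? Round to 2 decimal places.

Δx_2 = 182.61

I − A =
  [   0.80    -0.35    -0.05]
  [  -0.05     0.70    -0.30]
  [  -0.45    -0.20     0.95]
Cofactors of I−A, C_ij = (−1)^(i+j)·(minor ij) (rows/columns in the sector order above):
  C_11 = (0.70)(0.95) − (-0.30)(-0.20) = 0.6050
  C_12 = −[(-0.05)(0.95) − (-0.30)(-0.45)] = 0.1825
  C_13 = (-0.05)(-0.20) − (0.70)(-0.45) = 0.3250
  C_21 = −[(-0.35)(0.95) − (-0.05)(-0.20)] = 0.3425
  C_22 = (0.80)(0.95) − (-0.05)(-0.45) = 0.7375
  C_23 = −[(0.80)(-0.20) − (-0.35)(-0.45)] = 0.3175
  C_31 = (-0.35)(-0.30) − (-0.05)(0.70) = 0.1400
  C_32 = −[(0.80)(-0.30) − (-0.05)(-0.05)] = 0.2425
  C_33 = (0.80)(0.70) − (-0.35)(-0.05) = 0.5425
det(I−A) = Σ_j (I−A)_1j·C_1j = (0.80)(0.6050) + (-0.35)(0.1825) + (-0.05)(0.3250) = 0.403875
adj(I−A) = Cᵀ =
  [ 0.6050   0.3425   0.1400]
  [ 0.1825   0.7375   0.2425]
  [ 0.3250   0.3175   0.5425]
(I − A)⁻¹ = adj(I−A) / det(I−A) ≈
  [   1.4980     0.8480     0.3466]
  [   0.4519     1.8261     0.6004]
  [   0.8047     0.7861     1.3432]
Δx = (I − A)⁻¹ Δd with Δd having +100 in the Steel component and 0 elsewhere.
So Δx_2 = L_22 · (+100), where L_22 = adj(I−A)_22 / det(I−A) = 0.7375 / 0.403875.
Δx_2 = 0.7375 × (+100) / 0.403875 = 73.75 / 0.403875 ≈ 182.61.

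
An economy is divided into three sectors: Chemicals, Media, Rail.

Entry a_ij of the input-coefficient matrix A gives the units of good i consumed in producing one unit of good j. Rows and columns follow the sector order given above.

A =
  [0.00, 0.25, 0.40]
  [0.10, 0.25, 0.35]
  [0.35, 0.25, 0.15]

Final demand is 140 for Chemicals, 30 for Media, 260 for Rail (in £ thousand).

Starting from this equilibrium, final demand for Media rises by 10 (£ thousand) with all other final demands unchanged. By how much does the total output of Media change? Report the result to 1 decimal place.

Δx_2 = 18.5

I − A =
  [   1.00    -0.25    -0.40]
  [  -0.10     0.75    -0.35]
  [  -0.35    -0.25     0.85]
Cofactors of I−A, C_ij = (−1)^(i+j)·(minor ij) (rows/columns in the sector order above):
  C_11 = (0.75)(0.85) − (-0.35)(-0.25) = 0.5500
  C_12 = −[(-0.10)(0.85) − (-0.35)(-0.35)] = 0.2075
  C_13 = (-0.10)(-0.25) − (0.75)(-0.35) = 0.2875
  C_21 = −[(-0.25)(0.85) − (-0.40)(-0.25)] = 0.3125
  C_22 = (1.00)(0.85) − (-0.40)(-0.35) = 0.7100
  C_23 = −[(1.00)(-0.25) − (-0.25)(-0.35)] = 0.3375
  C_31 = (-0.25)(-0.35) − (-0.40)(0.75) = 0.3875
  C_32 = −[(1.00)(-0.35) − (-0.40)(-0.10)] = 0.3900
  C_33 = (1.00)(0.75) − (-0.25)(-0.10) = 0.7250
det(I−A) = Σ_j (I−A)_1j·C_1j = (1.00)(0.5500) + (-0.25)(0.2075) + (-0.40)(0.2875) = 0.383125
adj(I−A) = Cᵀ =
  [ 0.5500   0.3125   0.3875]
  [ 0.2075   0.7100   0.3900]
  [ 0.2875   0.3375   0.7250]
(I − A)⁻¹ = adj(I−A) / det(I−A) ≈
  [   1.4356     0.8157     1.0114]
  [   0.5416     1.8532     1.0179]
  [   0.7504     0.8809     1.8923]
Δx = (I − A)⁻¹ Δd with Δd having +10 in the Media component and 0 elsewhere.
So Δx_2 = L_22 · (+10), where L_22 = adj(I−A)_22 / det(I−A) = 0.7100 / 0.383125.
Δx_2 = 0.7100 × (+10) / 0.383125 = 7.10 / 0.383125 ≈ 18.5.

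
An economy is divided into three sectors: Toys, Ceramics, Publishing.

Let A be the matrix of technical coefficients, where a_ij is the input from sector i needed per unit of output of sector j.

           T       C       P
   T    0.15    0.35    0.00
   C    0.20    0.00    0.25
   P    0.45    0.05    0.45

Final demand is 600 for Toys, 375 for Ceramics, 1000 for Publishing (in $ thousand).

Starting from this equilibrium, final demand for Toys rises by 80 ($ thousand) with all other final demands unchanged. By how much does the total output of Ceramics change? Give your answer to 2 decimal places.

I − A =
  [   0.85    -0.35     0.00]
  [  -0.20     1.00    -0.25]
  [  -0.45    -0.05     0.55]
Cofactors of I−A, C_ij = (−1)^(i+j)·(minor ij) (rows/columns in the sector order above):
  C_11 = (1.00)(0.55) − (-0.25)(-0.05) = 0.5375
  C_12 = −[(-0.20)(0.55) − (-0.25)(-0.45)] = 0.2225
  C_13 = (-0.20)(-0.05) − (1.00)(-0.45) = 0.4600
  C_21 = −[(-0.35)(0.55) − (0.00)(-0.05)] = 0.1925
  C_22 = (0.85)(0.55) − (0.00)(-0.45) = 0.4675
  C_23 = −[(0.85)(-0.05) − (-0.35)(-0.45)] = 0.2000
  C_31 = (-0.35)(-0.25) − (0.00)(1.00) = 0.0875
  C_32 = −[(0.85)(-0.25) − (0.00)(-0.20)] = 0.2125
  C_33 = (0.85)(1.00) − (-0.35)(-0.20) = 0.7800
det(I−A) = Σ_j (I−A)_1j·C_1j = (0.85)(0.5375) + (-0.35)(0.2225) + (0.00)(0.4600) = 0.3790
adj(I−A) = Cᵀ =
  [ 0.5375   0.1925   0.0875]
  [ 0.2225   0.4675   0.2125]
  [ 0.4600   0.2000   0.7800]
(I − A)⁻¹ = adj(I−A) / det(I−A) ≈
  [   1.4182     0.5079     0.2309]
  [   0.5871     1.2335     0.5607]
  [   1.2137     0.5277     2.0580]
Δx = (I − A)⁻¹ Δd with Δd having +80 in the Toys component and 0 elsewhere.
So Δx_C = L_CT · (+80), where L_CT = adj(I−A)_CT / det(I−A) = 0.2225 / 0.3790.
Δx_C = 0.2225 × (+80) / 0.3790 = 17.80 / 0.3790 ≈ 46.97.

Δx_C = 46.97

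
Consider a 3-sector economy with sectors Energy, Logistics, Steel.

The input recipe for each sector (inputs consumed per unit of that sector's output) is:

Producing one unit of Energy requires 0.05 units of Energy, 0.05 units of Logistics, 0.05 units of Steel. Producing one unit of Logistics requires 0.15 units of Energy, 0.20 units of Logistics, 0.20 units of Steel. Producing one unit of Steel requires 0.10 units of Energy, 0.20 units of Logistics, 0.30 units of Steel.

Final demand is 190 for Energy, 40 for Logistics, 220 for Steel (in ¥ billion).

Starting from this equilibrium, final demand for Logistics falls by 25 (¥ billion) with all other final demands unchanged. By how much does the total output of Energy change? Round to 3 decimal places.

I − A =
  [   0.95    -0.15    -0.10]
  [  -0.05     0.80    -0.20]
  [  -0.05    -0.20     0.70]
Cofactors of I−A, C_ij = (−1)^(i+j)·(minor ij) (rows/columns in the sector order above):
  C_11 = (0.80)(0.70) − (-0.20)(-0.20) = 0.5200
  C_12 = −[(-0.05)(0.70) − (-0.20)(-0.05)] = 0.0450
  C_13 = (-0.05)(-0.20) − (0.80)(-0.05) = 0.0500
  C_21 = −[(-0.15)(0.70) − (-0.10)(-0.20)] = 0.1250
  C_22 = (0.95)(0.70) − (-0.10)(-0.05) = 0.6600
  C_23 = −[(0.95)(-0.20) − (-0.15)(-0.05)] = 0.1975
  C_31 = (-0.15)(-0.20) − (-0.10)(0.80) = 0.1100
  C_32 = −[(0.95)(-0.20) − (-0.10)(-0.05)] = 0.1950
  C_33 = (0.95)(0.80) − (-0.15)(-0.05) = 0.7525
det(I−A) = Σ_j (I−A)_1j·C_1j = (0.95)(0.5200) + (-0.15)(0.0450) + (-0.10)(0.0500) = 0.48225
adj(I−A) = Cᵀ =
  [ 0.5200   0.1250   0.1100]
  [ 0.0450   0.6600   0.1950]
  [ 0.0500   0.1975   0.7525]
(I − A)⁻¹ = adj(I−A) / det(I−A) ≈
  [   1.0783     0.2592     0.2281]
  [   0.0933     1.3686     0.4044]
  [   0.1037     0.4095     1.5604]
Δx = (I − A)⁻¹ Δd with Δd having -25 in the Logistics component and 0 elsewhere.
So Δx_E = L_EL · (-25), where L_EL = adj(I−A)_EL / det(I−A) = 0.1250 / 0.48225.
Δx_E = 0.1250 × (-25) / 0.48225 = -3.125 / 0.48225 ≈ -6.480.

Δx_E = -6.480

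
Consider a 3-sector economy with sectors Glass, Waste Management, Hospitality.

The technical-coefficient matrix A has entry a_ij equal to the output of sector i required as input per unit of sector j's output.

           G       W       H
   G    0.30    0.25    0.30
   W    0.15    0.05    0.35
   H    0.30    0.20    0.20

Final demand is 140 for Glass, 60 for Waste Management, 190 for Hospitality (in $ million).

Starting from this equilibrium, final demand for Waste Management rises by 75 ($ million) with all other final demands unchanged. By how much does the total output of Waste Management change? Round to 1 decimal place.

Δx_W = 106.1

I − A =
  [   0.70    -0.25    -0.30]
  [  -0.15     0.95    -0.35]
  [  -0.30    -0.20     0.80]
Cofactors of I−A, C_ij = (−1)^(i+j)·(minor ij) (rows/columns in the sector order above):
  C_11 = (0.95)(0.80) − (-0.35)(-0.20) = 0.6900
  C_12 = −[(-0.15)(0.80) − (-0.35)(-0.30)] = 0.2250
  C_13 = (-0.15)(-0.20) − (0.95)(-0.30) = 0.3150
  C_21 = −[(-0.25)(0.80) − (-0.30)(-0.20)] = 0.2600
  C_22 = (0.70)(0.80) − (-0.30)(-0.30) = 0.4700
  C_23 = −[(0.70)(-0.20) − (-0.25)(-0.30)] = 0.2150
  C_31 = (-0.25)(-0.35) − (-0.30)(0.95) = 0.3725
  C_32 = −[(0.70)(-0.35) − (-0.30)(-0.15)] = 0.2900
  C_33 = (0.70)(0.95) − (-0.25)(-0.15) = 0.6275
det(I−A) = Σ_j (I−A)_1j·C_1j = (0.70)(0.6900) + (-0.25)(0.2250) + (-0.30)(0.3150) = 0.33225
adj(I−A) = Cᵀ =
  [ 0.6900   0.2600   0.3725]
  [ 0.2250   0.4700   0.2900]
  [ 0.3150   0.2150   0.6275]
(I − A)⁻¹ = adj(I−A) / det(I−A) ≈
  [   2.0767     0.7825     1.1211]
  [   0.6772     1.4146     0.8728]
  [   0.9481     0.6471     1.8886]
Δx = (I − A)⁻¹ Δd with Δd having +75 in the Waste Management component and 0 elsewhere.
So Δx_W = L_WW · (+75), where L_WW = adj(I−A)_WW / det(I−A) = 0.4700 / 0.33225.
Δx_W = 0.4700 × (+75) / 0.33225 = 35.25 / 0.33225 ≈ 106.1.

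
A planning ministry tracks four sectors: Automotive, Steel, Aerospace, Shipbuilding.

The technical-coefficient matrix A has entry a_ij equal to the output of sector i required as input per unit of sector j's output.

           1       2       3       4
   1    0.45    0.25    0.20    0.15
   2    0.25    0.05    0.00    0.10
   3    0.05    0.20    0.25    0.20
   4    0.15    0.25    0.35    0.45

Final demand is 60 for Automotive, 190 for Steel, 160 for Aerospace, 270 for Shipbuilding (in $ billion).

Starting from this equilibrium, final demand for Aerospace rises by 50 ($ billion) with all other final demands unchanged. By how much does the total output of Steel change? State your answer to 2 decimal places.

I − A =
  [   0.55    -0.25    -0.20    -0.15]
  [  -0.25     0.95     0.00    -0.10]
  [  -0.05    -0.20     0.75    -0.20]
  [  -0.15    -0.25    -0.35     0.55]
Compute the cofactors C_ij = (−1)^(i+j)·(3×3 minor ij) of I−A; the adjugate is their transpose:
adj(I−A) = Cᵀ =
  [ 0.299625   0.156250   0.158125   0.167625]
  [ 0.098625   0.157375   0.062875   0.078375]
  [ 0.096375   0.099750   0.204750   0.118875]
  [ 0.187875   0.177625   0.202000   0.325500]
det(I−A) = Σ_j (I−A)_1j·C_1j = (0.55)(0.299625) + (-0.25)(0.098625) + (-0.20)(0.096375) + (-0.15)(0.187875) = 0.09268125
(I − A)⁻¹ = adj(I−A) / det(I−A) ≈
  [   3.2329     1.6859     1.7061     1.8086]
  [   1.0641     1.6980     0.6784     0.8456]
  [   1.0399     1.0763     2.2092     1.2826]
  [   2.0271     1.9165     2.1795     3.5120]
Δx = (I − A)⁻¹ Δd with Δd having +50 in the Aerospace component and 0 elsewhere.
So Δx_2 = L_23 · (+50), where L_23 = adj(I−A)_23 / det(I−A) = 0.062875 / 0.09268125.
Δx_2 = 0.062875 × (+50) / 0.09268125 = 3.14375 / 0.09268125 ≈ 33.92.

Δx_2 = 33.92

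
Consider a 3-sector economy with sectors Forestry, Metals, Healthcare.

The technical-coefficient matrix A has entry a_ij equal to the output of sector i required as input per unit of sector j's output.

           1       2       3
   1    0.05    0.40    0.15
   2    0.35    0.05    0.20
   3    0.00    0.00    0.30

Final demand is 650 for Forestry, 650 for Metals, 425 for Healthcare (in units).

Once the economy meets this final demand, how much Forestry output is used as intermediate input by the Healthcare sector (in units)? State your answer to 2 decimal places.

z_13 = 91.07

I − A =
  [   0.95    -0.40    -0.15]
  [  -0.35     0.95    -0.20]
  [   0.00     0.00     0.70]
Cofactors of I−A, C_ij = (−1)^(i+j)·(minor ij) (rows/columns in the sector order above):
  C_11 = (0.95)(0.70) − (-0.20)(0.00) = 0.6650
  C_12 = −[(-0.35)(0.70) − (-0.20)(0.00)] = 0.2450
  C_13 = (-0.35)(0.00) − (0.95)(0.00) = 0.0000
  C_21 = −[(-0.40)(0.70) − (-0.15)(0.00)] = 0.2800
  C_22 = (0.95)(0.70) − (-0.15)(0.00) = 0.6650
  C_23 = −[(0.95)(0.00) − (-0.40)(0.00)] = 0.0000
  C_31 = (-0.40)(-0.20) − (-0.15)(0.95) = 0.2225
  C_32 = −[(0.95)(-0.20) − (-0.15)(-0.35)] = 0.2425
  C_33 = (0.95)(0.95) − (-0.40)(-0.35) = 0.7625
det(I−A) = Σ_j (I−A)_1j·C_1j = (0.95)(0.6650) + (-0.40)(0.2450) + (-0.15)(0.0000) = 0.53375
adj(I−A) = Cᵀ =
  [ 0.6650   0.2800   0.2225]
  [ 0.2450   0.6650   0.2425]
  [ 0.0000   0.0000   0.7625]
(I − A)⁻¹ = adj(I−A) / det(I−A) ≈
  [   1.2459     0.5246     0.4169]
  [   0.4590     1.2459     0.4543]
  [   0.0000     0.0000     1.4286]
First solve x = (I − A)⁻¹ d = adj(I−A)·d / det(I−A); in particular x_3 = (0.0000·650 + 0.0000·650 + 0.7625·425) / 0.53375 = 324.0625 / 0.53375 ≈ 607.1429.
Intermediate flow from 1 to 3: z_13 = a_13 · x_3 = 0.15 × 324.0625 / 0.53375 = 48.609375 / 0.53375 ≈ 91.07.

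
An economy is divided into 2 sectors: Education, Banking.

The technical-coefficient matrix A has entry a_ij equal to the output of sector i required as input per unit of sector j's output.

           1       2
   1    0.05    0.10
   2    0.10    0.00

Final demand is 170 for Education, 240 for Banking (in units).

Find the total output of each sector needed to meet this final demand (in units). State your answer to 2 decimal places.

I − A =
  [   0.95    -0.10]
  [  -0.10     1.00]
det(I−A) = (0.95)(1.00) − (-0.10)(-0.10) = 0.9400
adj(I−A) = [[1.00, 0.10], [0.10, 0.95]]
(I − A)⁻¹ = adj(I−A) / det(I−A) ≈
  [   1.0638     0.1064]
  [   0.1064     1.0106]
x = (I − A)⁻¹ d = adj(I−A)·d / det(I−A), with det(I−A) = 0.9400:
  x_1 = (1.00·170 + 0.10·240) / 0.9400 = 194.00 / 0.9400 ≈ 206.38
  x_2 = (0.10·170 + 0.95·240) / 0.9400 = 245.00 / 0.9400 ≈ 260.64

x_1 = 206.38, x_2 = 260.64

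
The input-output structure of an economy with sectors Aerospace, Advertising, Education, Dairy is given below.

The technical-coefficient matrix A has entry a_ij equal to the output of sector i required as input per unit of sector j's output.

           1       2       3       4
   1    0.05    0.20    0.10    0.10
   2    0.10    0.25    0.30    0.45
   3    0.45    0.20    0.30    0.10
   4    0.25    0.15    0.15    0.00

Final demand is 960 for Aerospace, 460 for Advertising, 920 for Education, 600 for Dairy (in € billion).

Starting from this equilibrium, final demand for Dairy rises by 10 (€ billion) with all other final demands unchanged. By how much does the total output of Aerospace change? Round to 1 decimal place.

I − A =
  [   0.95    -0.20    -0.10    -0.10]
  [  -0.10     0.75    -0.30    -0.45]
  [  -0.45    -0.20     0.70    -0.10]
  [  -0.25    -0.15    -0.15     1.00]
Compute the cofactors C_ij = (−1)^(i+j)·(3×3 minor ij) of I−A; the adjugate is their transpose:
adj(I−A) = Cᵀ =
  [ 0.388500   0.172000   0.157500   0.132000]
  [ 0.320125   0.579000   0.364375   0.329000]
  [ 0.369875   0.301000   0.585625   0.231000]
  [ 0.200625   0.175000   0.181875   0.365000]
det(I−A) = Σ_j (I−A)_1j·C_1j = (0.95)(0.388500) + (-0.20)(0.320125) + (-0.10)(0.369875) + (-0.10)(0.200625) = 0.2480
(I − A)⁻¹ = adj(I−A) / det(I−A) ≈
  [   1.5665     0.6935     0.6351     0.5323]
  [   1.2908     2.3347     1.4693     1.3266]
  [   1.4914     1.2137     2.3614     0.9315]
  [   0.8090     0.7056     0.7334     1.4718]
Δx = (I − A)⁻¹ Δd with Δd having +10 in the Dairy component and 0 elsewhere.
So Δx_1 = L_14 · (+10), where L_14 = adj(I−A)_14 / det(I−A) = 0.132000 / 0.2480.
Δx_1 = 0.132000 × (+10) / 0.2480 = 1.32 / 0.2480 ≈ 5.3.

Δx_1 = 5.3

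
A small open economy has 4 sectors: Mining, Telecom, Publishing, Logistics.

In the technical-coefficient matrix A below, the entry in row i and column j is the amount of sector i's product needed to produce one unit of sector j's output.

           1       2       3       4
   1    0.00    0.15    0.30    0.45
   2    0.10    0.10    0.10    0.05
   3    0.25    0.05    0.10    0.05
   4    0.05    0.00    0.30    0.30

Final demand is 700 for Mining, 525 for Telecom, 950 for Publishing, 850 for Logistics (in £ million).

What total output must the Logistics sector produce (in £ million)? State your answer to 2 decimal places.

I − A =
  [   1.00    -0.15    -0.30    -0.45]
  [  -0.10     0.90    -0.10    -0.05]
  [  -0.25    -0.05     0.90    -0.05]
  [  -0.05     0.00    -0.30     0.70]
Compute the cofactors C_ij = (−1)^(i+j)·(3×3 minor ij) of I−A; the adjugate is their transpose:
adj(I−A) = Cᵀ =
  [ 0.549250   0.109500   0.323250   0.384000]
  [ 0.085250   0.507750   0.118000   0.099500]
  [ 0.163375   0.060500   0.598875   0.152125]
  [ 0.109250   0.033750   0.279750   0.718750]
det(I−A) = Σ_j (I−A)_1j·C_1j = (1.00)(0.549250) + (-0.15)(0.085250) + (-0.30)(0.163375) + (-0.45)(0.109250) = 0.4382875
(I − A)⁻¹ = adj(I−A) / det(I−A) ≈
  [   1.2532     0.2498     0.7375     0.8761]
  [   0.1945     1.1585     0.2692     0.2270]
  [   0.3728     0.1380     1.3664     0.3471]
  [   0.2493     0.0770     0.6383     1.6399]
x = (I − A)⁻¹ d = adj(I−A)·d / det(I−A), with det(I−A) = 0.4382875:
  x_1 = (0.549250·700 + 0.109500·525 + 0.323250·950 + 0.384000·850) / 0.4382875 = 1075.45 / 0.4382875 ≈ 2453.75
  x_2 = (0.085250·700 + 0.507750·525 + 0.118000·950 + 0.099500·850) / 0.4382875 = 522.91875 / 0.4382875 ≈ 1193.10
  x_3 = (0.163375·700 + 0.060500·525 + 0.598875·950 + 0.152125·850) / 0.4382875 = 844.3625 / 0.4382875 ≈ 1926.50
  x_4 = (0.109250·700 + 0.033750·525 + 0.279750·950 + 0.718750·850) / 0.4382875 = 970.89375 / 0.4382875 ≈ 2215.20

x_4 = 2215.20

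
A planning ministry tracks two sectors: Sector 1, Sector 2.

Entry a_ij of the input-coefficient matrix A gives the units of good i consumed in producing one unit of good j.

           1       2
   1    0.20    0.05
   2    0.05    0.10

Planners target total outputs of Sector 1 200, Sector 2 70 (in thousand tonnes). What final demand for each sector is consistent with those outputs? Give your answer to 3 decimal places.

I − A =
  [   0.80    -0.05]
  [  -0.05     0.90]
d = (I − A) x:
  d_1 = (+0.80)·200 + (-0.05)·70 = 156.500
  d_2 = (-0.05)·200 + (+0.90)·70 = 53.000

d_1 = 156.500, d_2 = 53.000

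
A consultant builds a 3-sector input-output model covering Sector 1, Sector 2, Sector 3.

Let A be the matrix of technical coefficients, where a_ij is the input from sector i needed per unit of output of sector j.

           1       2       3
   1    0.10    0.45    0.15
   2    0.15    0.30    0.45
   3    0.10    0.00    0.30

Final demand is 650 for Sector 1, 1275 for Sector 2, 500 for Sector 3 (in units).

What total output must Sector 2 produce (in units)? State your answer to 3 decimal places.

I − A =
  [   0.90    -0.45    -0.15]
  [  -0.15     0.70    -0.45]
  [  -0.10     0.00     0.70]
Cofactors of I−A, C_ij = (−1)^(i+j)·(minor ij) (rows/columns in the sector order above):
  C_11 = (0.70)(0.70) − (-0.45)(0.00) = 0.4900
  C_12 = −[(-0.15)(0.70) − (-0.45)(-0.10)] = 0.1500
  C_13 = (-0.15)(0.00) − (0.70)(-0.10) = 0.0700
  C_21 = −[(-0.45)(0.70) − (-0.15)(0.00)] = 0.3150
  C_22 = (0.90)(0.70) − (-0.15)(-0.10) = 0.6150
  C_23 = −[(0.90)(0.00) − (-0.45)(-0.10)] = 0.0450
  C_31 = (-0.45)(-0.45) − (-0.15)(0.70) = 0.3075
  C_32 = −[(0.90)(-0.45) − (-0.15)(-0.15)] = 0.4275
  C_33 = (0.90)(0.70) − (-0.45)(-0.15) = 0.5625
det(I−A) = Σ_j (I−A)_1j·C_1j = (0.90)(0.4900) + (-0.45)(0.1500) + (-0.15)(0.0700) = 0.3630
adj(I−A) = Cᵀ =
  [ 0.4900   0.3150   0.3075]
  [ 0.1500   0.6150   0.4275]
  [ 0.0700   0.0450   0.5625]
(I − A)⁻¹ = adj(I−A) / det(I−A) ≈
  [   1.3499     0.8678     0.8471]
  [   0.4132     1.6942     1.1777]
  [   0.1928     0.1240     1.5496]
x = (I − A)⁻¹ d = adj(I−A)·d / det(I−A), with det(I−A) = 0.3630:
  x_1 = (0.4900·650 + 0.3150·1275 + 0.3075·500) / 0.3630 = 873.875 / 0.3630 ≈ 2407.369
  x_2 = (0.1500·650 + 0.6150·1275 + 0.4275·500) / 0.3630 = 1095.375 / 0.3630 ≈ 3017.562
  x_3 = (0.0700·650 + 0.0450·1275 + 0.5625·500) / 0.3630 = 384.125 / 0.3630 ≈ 1058.196

x_2 = 3017.562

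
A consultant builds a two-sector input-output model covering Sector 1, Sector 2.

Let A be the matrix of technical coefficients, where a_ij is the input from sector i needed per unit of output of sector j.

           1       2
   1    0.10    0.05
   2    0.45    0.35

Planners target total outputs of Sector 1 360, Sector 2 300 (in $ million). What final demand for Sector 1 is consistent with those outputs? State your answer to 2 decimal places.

d_1 = 309.00

I − A =
  [   0.90    -0.05]
  [  -0.45     0.65]
d = (I − A) x:
  d_1 = (+0.90)·360 + (-0.05)·300 = 309.00
  d_2 = (-0.45)·360 + (+0.65)·300 = 33.00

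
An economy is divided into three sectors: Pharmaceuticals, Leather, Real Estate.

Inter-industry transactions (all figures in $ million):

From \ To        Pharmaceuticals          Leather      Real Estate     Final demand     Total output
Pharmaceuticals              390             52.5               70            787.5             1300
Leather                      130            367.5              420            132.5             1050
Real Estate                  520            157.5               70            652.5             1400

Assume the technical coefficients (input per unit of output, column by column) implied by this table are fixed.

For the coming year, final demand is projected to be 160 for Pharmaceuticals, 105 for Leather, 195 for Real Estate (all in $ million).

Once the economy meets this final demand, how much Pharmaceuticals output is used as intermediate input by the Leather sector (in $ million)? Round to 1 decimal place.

Technical coefficients a_ij = z_ij / X_j:
  a_11 = 390/1300 = 0.30, a_21 = 130/1300 = 0.10, a_31 = 520/1300 = 0.40
  a_12 = 52.5/1050 = 0.05, a_22 = 367.5/1050 = 0.35, a_32 = 157.5/1050 = 0.15
  a_13 = 70/1400 = 0.05, a_23 = 420/1400 = 0.30, a_33 = 70/1400 = 0.05
I − A =
  [   0.70    -0.05    -0.05]
  [  -0.10     0.65    -0.30]
  [  -0.40    -0.15     0.95]
Cofactors of I−A, C_ij = (−1)^(i+j)·(minor ij) (rows/columns in the sector order above):
  C_11 = (0.65)(0.95) − (-0.30)(-0.15) = 0.5725
  C_12 = −[(-0.10)(0.95) − (-0.30)(-0.40)] = 0.2150
  C_13 = (-0.10)(-0.15) − (0.65)(-0.40) = 0.2750
  C_21 = −[(-0.05)(0.95) − (-0.05)(-0.15)] = 0.0550
  C_22 = (0.70)(0.95) − (-0.05)(-0.40) = 0.6450
  C_23 = −[(0.70)(-0.15) − (-0.05)(-0.40)] = 0.1250
  C_31 = (-0.05)(-0.30) − (-0.05)(0.65) = 0.0475
  C_32 = −[(0.70)(-0.30) − (-0.05)(-0.10)] = 0.2150
  C_33 = (0.70)(0.65) − (-0.05)(-0.10) = 0.4500
det(I−A) = Σ_j (I−A)_1j·C_1j = (0.70)(0.5725) + (-0.05)(0.2150) + (-0.05)(0.2750) = 0.37625
adj(I−A) = Cᵀ =
  [ 0.5725   0.0550   0.0475]
  [ 0.2150   0.6450   0.2150]
  [ 0.2750   0.1250   0.4500]
(I − A)⁻¹ = adj(I−A) / det(I−A) ≈
  [   1.5216     0.1462     0.1262]
  [   0.5714     1.7143     0.5714]
  [   0.7309     0.3322     1.1960]
First solve x = (I − A)⁻¹ d = adj(I−A)·d / det(I−A); in particular x_2 = (0.2150·160 + 0.6450·105 + 0.2150·195) / 0.37625 = 144.05 / 0.37625 ≈ 382.857.
Intermediate flow from 1 to 2: z_12 = a_12 · x_2 = 0.05 × 144.05 / 0.37625 = 7.2025 / 0.37625 ≈ 19.1.

z_12 = 19.1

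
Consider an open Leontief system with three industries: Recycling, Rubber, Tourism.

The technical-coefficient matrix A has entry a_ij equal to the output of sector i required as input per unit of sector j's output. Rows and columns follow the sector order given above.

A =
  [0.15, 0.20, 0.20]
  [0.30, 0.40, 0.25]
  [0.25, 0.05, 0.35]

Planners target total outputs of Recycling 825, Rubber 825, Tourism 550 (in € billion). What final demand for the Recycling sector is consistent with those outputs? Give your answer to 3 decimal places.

d_1 = 426.250

I − A =
  [   0.85    -0.20    -0.20]
  [  -0.30     0.60    -0.25]
  [  -0.25    -0.05     0.65]
d = (I − A) x:
  d_1 = (+0.85)·825 + (-0.20)·825 + (-0.20)·550 = 426.250
  d_2 = (-0.30)·825 + (+0.60)·825 + (-0.25)·550 = 110.000
  d_3 = (-0.25)·825 + (-0.05)·825 + (+0.65)·550 = 110.000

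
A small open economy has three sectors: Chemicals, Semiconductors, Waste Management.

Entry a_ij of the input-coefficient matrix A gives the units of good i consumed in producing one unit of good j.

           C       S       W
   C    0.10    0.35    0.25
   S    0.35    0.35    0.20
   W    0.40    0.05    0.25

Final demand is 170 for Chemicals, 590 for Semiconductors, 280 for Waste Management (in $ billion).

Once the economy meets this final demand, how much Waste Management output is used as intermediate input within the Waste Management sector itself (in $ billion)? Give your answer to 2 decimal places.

I − A =
  [   0.90    -0.35    -0.25]
  [  -0.35     0.65    -0.20]
  [  -0.40    -0.05     0.75]
Cofactors of I−A, C_ij = (−1)^(i+j)·(minor ij) (rows/columns in the sector order above):
  C_11 = (0.65)(0.75) − (-0.20)(-0.05) = 0.4775
  C_12 = −[(-0.35)(0.75) − (-0.20)(-0.40)] = 0.3425
  C_13 = (-0.35)(-0.05) − (0.65)(-0.40) = 0.2775
  C_21 = −[(-0.35)(0.75) − (-0.25)(-0.05)] = 0.2750
  C_22 = (0.90)(0.75) − (-0.25)(-0.40) = 0.5750
  C_23 = −[(0.90)(-0.05) − (-0.35)(-0.40)] = 0.1850
  C_31 = (-0.35)(-0.20) − (-0.25)(0.65) = 0.2325
  C_32 = −[(0.90)(-0.20) − (-0.25)(-0.35)] = 0.2675
  C_33 = (0.90)(0.65) − (-0.35)(-0.35) = 0.4625
det(I−A) = Σ_j (I−A)_1j·C_1j = (0.90)(0.4775) + (-0.35)(0.3425) + (-0.25)(0.2775) = 0.2405
adj(I−A) = Cᵀ =
  [ 0.4775   0.2750   0.2325]
  [ 0.3425   0.5750   0.2675]
  [ 0.2775   0.1850   0.4625]
(I − A)⁻¹ = adj(I−A) / det(I−A) ≈
  [   1.9854     1.1435     0.9667]
  [   1.4241     2.3909     1.1123]
  [   1.1538     0.7692     1.9231]
First solve x = (I − A)⁻¹ d = adj(I−A)·d / det(I−A); in particular x_W = (0.2775·170 + 0.1850·590 + 0.4625·280) / 0.2405 = 285.825 / 0.2405 ≈ 1188.4615.
Intermediate flow from W to W: z_WW = a_WW · x_W = 0.25 × 285.825 / 0.2405 = 71.45625 / 0.2405 ≈ 297.12.

z_WW = 297.12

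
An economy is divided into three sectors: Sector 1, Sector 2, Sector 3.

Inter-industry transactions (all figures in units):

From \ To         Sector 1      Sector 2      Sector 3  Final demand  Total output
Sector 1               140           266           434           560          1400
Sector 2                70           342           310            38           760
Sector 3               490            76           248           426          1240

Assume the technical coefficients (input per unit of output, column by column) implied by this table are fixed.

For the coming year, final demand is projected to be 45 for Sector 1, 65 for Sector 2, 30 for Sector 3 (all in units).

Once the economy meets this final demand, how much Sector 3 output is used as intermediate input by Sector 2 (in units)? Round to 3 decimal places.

z_32 = 19.962

Technical coefficients a_ij = z_ij / X_j:
  a_11 = 140/1400 = 0.10, a_21 = 70/1400 = 0.05, a_31 = 490/1400 = 0.35
  a_12 = 266/760 = 0.35, a_22 = 342/760 = 0.45, a_32 = 76/760 = 0.10
  a_13 = 434/1240 = 0.35, a_23 = 310/1240 = 0.25, a_33 = 248/1240 = 0.20
I − A =
  [   0.90    -0.35    -0.35]
  [  -0.05     0.55    -0.25]
  [  -0.35    -0.10     0.80]
Cofactors of I−A, C_ij = (−1)^(i+j)·(minor ij) (rows/columns in the sector order above):
  C_11 = (0.55)(0.80) − (-0.25)(-0.10) = 0.4150
  C_12 = −[(-0.05)(0.80) − (-0.25)(-0.35)] = 0.1275
  C_13 = (-0.05)(-0.10) − (0.55)(-0.35) = 0.1975
  C_21 = −[(-0.35)(0.80) − (-0.35)(-0.10)] = 0.3150
  C_22 = (0.90)(0.80) − (-0.35)(-0.35) = 0.5975
  C_23 = −[(0.90)(-0.10) − (-0.35)(-0.35)] = 0.2125
  C_31 = (-0.35)(-0.25) − (-0.35)(0.55) = 0.2800
  C_32 = −[(0.90)(-0.25) − (-0.35)(-0.05)] = 0.2425
  C_33 = (0.90)(0.55) − (-0.35)(-0.05) = 0.4775
det(I−A) = Σ_j (I−A)_1j·C_1j = (0.90)(0.4150) + (-0.35)(0.1275) + (-0.35)(0.1975) = 0.25975
adj(I−A) = Cᵀ =
  [ 0.4150   0.3150   0.2800]
  [ 0.1275   0.5975   0.2425]
  [ 0.1975   0.2125   0.4775]
(I − A)⁻¹ = adj(I−A) / det(I−A) ≈
  [   1.5977     1.2127     1.0780]
  [   0.4909     2.3003     0.9336]
  [   0.7603     0.8181     1.8383]
First solve x = (I − A)⁻¹ d = adj(I−A)·d / det(I−A); in particular x_2 = (0.1275·45 + 0.5975·65 + 0.2425·30) / 0.25975 = 51.85 / 0.25975 ≈ 199.61501.
Intermediate flow from 3 to 2: z_32 = a_32 · x_2 = 0.10 × 51.85 / 0.25975 = 5.185 / 0.25975 ≈ 19.962.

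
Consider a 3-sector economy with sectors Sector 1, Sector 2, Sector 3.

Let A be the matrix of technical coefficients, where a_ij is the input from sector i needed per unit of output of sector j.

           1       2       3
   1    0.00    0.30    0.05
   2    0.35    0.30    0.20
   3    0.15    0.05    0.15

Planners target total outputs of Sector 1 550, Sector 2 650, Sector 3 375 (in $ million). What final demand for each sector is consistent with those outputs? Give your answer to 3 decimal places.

d_1 = 336.250, d_2 = 187.500, d_3 = 203.750

I − A =
  [   1.00    -0.30    -0.05]
  [  -0.35     0.70    -0.20]
  [  -0.15    -0.05     0.85]
d = (I − A) x:
  d_1 = (+1.00)·550 + (-0.30)·650 + (-0.05)·375 = 336.250
  d_2 = (-0.35)·550 + (+0.70)·650 + (-0.20)·375 = 187.500
  d_3 = (-0.15)·550 + (-0.05)·650 + (+0.85)·375 = 203.750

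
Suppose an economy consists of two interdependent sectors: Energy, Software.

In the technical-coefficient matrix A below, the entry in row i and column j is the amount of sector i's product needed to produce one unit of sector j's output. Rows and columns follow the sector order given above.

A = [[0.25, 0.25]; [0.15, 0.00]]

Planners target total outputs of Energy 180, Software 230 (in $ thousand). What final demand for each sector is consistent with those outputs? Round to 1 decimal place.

I − A =
  [   0.75    -0.25]
  [  -0.15     1.00]
d = (I − A) x:
  d_1 = (+0.75)·180 + (-0.25)·230 = 77.5
  d_2 = (-0.15)·180 + (+1.00)·230 = 203.0

d_1 = 77.5, d_2 = 203.0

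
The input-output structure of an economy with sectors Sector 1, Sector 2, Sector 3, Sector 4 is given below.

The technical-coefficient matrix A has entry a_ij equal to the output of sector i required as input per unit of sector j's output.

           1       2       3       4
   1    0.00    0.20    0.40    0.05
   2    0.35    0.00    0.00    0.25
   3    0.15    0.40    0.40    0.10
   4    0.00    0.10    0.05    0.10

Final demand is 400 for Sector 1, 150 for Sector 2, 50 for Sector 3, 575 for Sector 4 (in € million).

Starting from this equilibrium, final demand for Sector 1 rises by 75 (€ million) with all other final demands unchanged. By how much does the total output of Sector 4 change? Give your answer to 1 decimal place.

Δx_4 = 7.2

I − A =
  [   1.00    -0.20    -0.40    -0.05]
  [  -0.35     1.00     0.00    -0.25]
  [  -0.15    -0.40     0.60    -0.10]
  [   0.00    -0.10    -0.05     0.90]
Compute the cofactors C_ij = (−1)^(i+j)·(3×3 minor ij) of I−A; the adjugate is their transpose:
adj(I−A) = Cᵀ =
  [ 0.515000   0.259000   0.355000   0.140000]
  [ 0.189125   0.480625   0.139375   0.159500]
  [ 0.260750   0.397750   0.810250   0.215000]
  [ 0.035500   0.075500   0.060500   0.442000]
det(I−A) = Σ_j (I−A)_1j·C_1j = (1.00)(0.515000) + (-0.20)(0.189125) + (-0.40)(0.260750) + (-0.05)(0.035500) = 0.3711
(I − A)⁻¹ = adj(I−A) / det(I−A) ≈
  [   1.3878     0.6979     0.9566     0.3773]
  [   0.5096     1.2951     0.3756     0.4298]
  [   0.7026     1.0718     2.1834     0.5794]
  [   0.0957     0.2034     0.1630     1.1911]
Δx = (I − A)⁻¹ Δd with Δd having +75 in the Sector 1 component and 0 elsewhere.
So Δx_4 = L_41 · (+75), where L_41 = adj(I−A)_41 / det(I−A) = 0.035500 / 0.3711.
Δx_4 = 0.035500 × (+75) / 0.3711 = 2.6625 / 0.3711 ≈ 7.2.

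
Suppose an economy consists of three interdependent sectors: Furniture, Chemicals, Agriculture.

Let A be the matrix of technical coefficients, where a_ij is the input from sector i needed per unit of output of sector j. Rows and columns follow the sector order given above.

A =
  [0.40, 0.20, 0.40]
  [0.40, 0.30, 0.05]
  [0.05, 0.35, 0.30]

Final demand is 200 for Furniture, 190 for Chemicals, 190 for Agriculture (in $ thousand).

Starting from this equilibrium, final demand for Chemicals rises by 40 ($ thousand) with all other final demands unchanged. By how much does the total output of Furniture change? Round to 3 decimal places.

I − A =
  [   0.60    -0.20    -0.40]
  [  -0.40     0.70    -0.05]
  [  -0.05    -0.35     0.70]
Cofactors of I−A, C_ij = (−1)^(i+j)·(minor ij) (rows/columns in the sector order above):
  C_11 = (0.70)(0.70) − (-0.05)(-0.35) = 0.4725
  C_12 = −[(-0.40)(0.70) − (-0.05)(-0.05)] = 0.2825
  C_13 = (-0.40)(-0.35) − (0.70)(-0.05) = 0.1750
  C_21 = −[(-0.20)(0.70) − (-0.40)(-0.35)] = 0.2800
  C_22 = (0.60)(0.70) − (-0.40)(-0.05) = 0.4000
  C_23 = −[(0.60)(-0.35) − (-0.20)(-0.05)] = 0.2200
  C_31 = (-0.20)(-0.05) − (-0.40)(0.70) = 0.2900
  C_32 = −[(0.60)(-0.05) − (-0.40)(-0.40)] = 0.1900
  C_33 = (0.60)(0.70) − (-0.20)(-0.40) = 0.3400
det(I−A) = Σ_j (I−A)_1j·C_1j = (0.60)(0.4725) + (-0.20)(0.2825) + (-0.40)(0.1750) = 0.1570
adj(I−A) = Cᵀ =
  [ 0.4725   0.2800   0.2900]
  [ 0.2825   0.4000   0.1900]
  [ 0.1750   0.2200   0.3400]
(I − A)⁻¹ = adj(I−A) / det(I−A) ≈
  [   3.0096     1.7834     1.8471]
  [   1.7994     2.5478     1.2102]
  [   1.1146     1.4013     2.1656]
Δx = (I − A)⁻¹ Δd with Δd having +40 in the Chemicals component and 0 elsewhere.
So Δx_F = L_FC · (+40), where L_FC = adj(I−A)_FC / det(I−A) = 0.2800 / 0.1570.
Δx_F = 0.2800 × (+40) / 0.1570 = 11.20 / 0.1570 ≈ 71.338.

Δx_F = 71.338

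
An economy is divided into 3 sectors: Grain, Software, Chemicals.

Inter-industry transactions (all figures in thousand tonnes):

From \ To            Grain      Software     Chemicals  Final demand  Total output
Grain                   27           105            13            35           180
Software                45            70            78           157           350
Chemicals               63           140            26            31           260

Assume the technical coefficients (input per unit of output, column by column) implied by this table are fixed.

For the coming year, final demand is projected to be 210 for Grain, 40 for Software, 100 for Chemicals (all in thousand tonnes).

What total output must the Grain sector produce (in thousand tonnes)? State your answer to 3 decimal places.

x_1 = 384.184

Technical coefficients a_ij = z_ij / X_j:
  a_11 = 27/180 = 0.15, a_21 = 45/180 = 0.25, a_31 = 63/180 = 0.35
  a_12 = 105/350 = 0.30, a_22 = 70/350 = 0.20, a_32 = 140/350 = 0.40
  a_13 = 13/260 = 0.05, a_23 = 78/260 = 0.30, a_33 = 26/260 = 0.10
I − A =
  [   0.85    -0.30    -0.05]
  [  -0.25     0.80    -0.30]
  [  -0.35    -0.40     0.90]
Cofactors of I−A, C_ij = (−1)^(i+j)·(minor ij) (rows/columns in the sector order above):
  C_11 = (0.80)(0.90) − (-0.30)(-0.40) = 0.6000
  C_12 = −[(-0.25)(0.90) − (-0.30)(-0.35)] = 0.3300
  C_13 = (-0.25)(-0.40) − (0.80)(-0.35) = 0.3800
  C_21 = −[(-0.30)(0.90) − (-0.05)(-0.40)] = 0.2900
  C_22 = (0.85)(0.90) − (-0.05)(-0.35) = 0.7475
  C_23 = −[(0.85)(-0.40) − (-0.30)(-0.35)] = 0.4450
  C_31 = (-0.30)(-0.30) − (-0.05)(0.80) = 0.1300
  C_32 = −[(0.85)(-0.30) − (-0.05)(-0.25)] = 0.2675
  C_33 = (0.85)(0.80) − (-0.30)(-0.25) = 0.6050
det(I−A) = Σ_j (I−A)_1j·C_1j = (0.85)(0.6000) + (-0.30)(0.3300) + (-0.05)(0.3800) = 0.3920
adj(I−A) = Cᵀ =
  [ 0.6000   0.2900   0.1300]
  [ 0.3300   0.7475   0.2675]
  [ 0.3800   0.4450   0.6050]
(I − A)⁻¹ = adj(I−A) / det(I−A) ≈
  [   1.5306     0.7398     0.3316]
  [   0.8418     1.9069     0.6824]
  [   0.9694     1.1352     1.5434]
x = (I − A)⁻¹ d = adj(I−A)·d / det(I−A), with det(I−A) = 0.3920:
  x_1 = (0.6000·210 + 0.2900·40 + 0.1300·100) / 0.3920 = 150.60 / 0.3920 ≈ 384.184
  x_2 = (0.3300·210 + 0.7475·40 + 0.2675·100) / 0.3920 = 125.95 / 0.3920 ≈ 321.301
  x_3 = (0.3800·210 + 0.4450·40 + 0.6050·100) / 0.3920 = 158.10 / 0.3920 ≈ 403.316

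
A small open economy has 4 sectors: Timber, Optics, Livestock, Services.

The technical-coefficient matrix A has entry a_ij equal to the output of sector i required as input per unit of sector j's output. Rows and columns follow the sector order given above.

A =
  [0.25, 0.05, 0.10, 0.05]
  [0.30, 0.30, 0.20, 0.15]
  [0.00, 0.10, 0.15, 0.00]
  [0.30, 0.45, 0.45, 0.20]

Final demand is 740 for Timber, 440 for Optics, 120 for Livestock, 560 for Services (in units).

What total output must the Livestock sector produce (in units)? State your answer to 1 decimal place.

I − A =
  [   0.75    -0.05    -0.10    -0.05]
  [  -0.30     0.70    -0.20    -0.15]
  [   0.00    -0.10     0.85     0.00]
  [  -0.30    -0.45    -0.45     0.80]
Compute the cofactors C_ij = (−1)^(i+j)·(3×3 minor ij) of I−A; the adjugate is their transpose:
adj(I−A) = Cᵀ =
  [ 0.395875   0.063375   0.080875   0.036625]
  [ 0.242250   0.497250   0.202875   0.108375]
  [ 0.028500   0.058500   0.337875   0.012750]
  [ 0.300750   0.336375   0.334500   0.415500]
det(I−A) = Σ_j (I−A)_1j·C_1j = (0.75)(0.395875) + (-0.05)(0.242250) + (-0.10)(0.028500) + (-0.05)(0.300750) = 0.26690625
(I − A)⁻¹ = adj(I−A) / det(I−A) ≈
  [   1.4832     0.2374     0.3030     0.1372]
  [   0.9076     1.8630     0.7601     0.4060]
  [   0.1068     0.2192     1.2659     0.0478]
  [   1.1268     1.2603     1.2532     1.5567]
x = (I − A)⁻¹ d = adj(I−A)·d / det(I−A), with det(I−A) = 0.26690625:
  x_T = (0.395875·740 + 0.063375·440 + 0.080875·120 + 0.036625·560) / 0.26690625 = 351.0475 / 0.26690625 ≈ 1315.2
  x_O = (0.242250·740 + 0.497250·440 + 0.202875·120 + 0.108375·560) / 0.26690625 = 483.09 / 0.26690625 ≈ 1810.0
  x_L = (0.028500·740 + 0.058500·440 + 0.337875·120 + 0.012750·560) / 0.26690625 = 94.515 / 0.26690625 ≈ 354.1
  x_S = (0.300750·740 + 0.336375·440 + 0.334500·120 + 0.415500·560) / 0.26690625 = 643.38 / 0.26690625 ≈ 2410.5

x_L = 354.1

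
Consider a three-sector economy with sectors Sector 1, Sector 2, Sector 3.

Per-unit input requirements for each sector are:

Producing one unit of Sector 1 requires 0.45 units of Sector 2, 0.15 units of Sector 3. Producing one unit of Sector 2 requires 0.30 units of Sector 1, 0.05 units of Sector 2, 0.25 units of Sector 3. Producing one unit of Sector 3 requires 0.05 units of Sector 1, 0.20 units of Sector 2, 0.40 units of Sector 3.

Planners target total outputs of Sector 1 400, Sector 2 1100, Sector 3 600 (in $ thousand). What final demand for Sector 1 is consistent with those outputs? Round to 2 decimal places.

d_1 = 40.00

I − A =
  [   1.00    -0.30    -0.05]
  [  -0.45     0.95    -0.20]
  [  -0.15    -0.25     0.60]
d = (I − A) x:
  d_1 = (+1.00)·400 + (-0.30)·1100 + (-0.05)·600 = 40.00
  d_2 = (-0.45)·400 + (+0.95)·1100 + (-0.20)·600 = 745.00
  d_3 = (-0.15)·400 + (-0.25)·1100 + (+0.60)·600 = 25.00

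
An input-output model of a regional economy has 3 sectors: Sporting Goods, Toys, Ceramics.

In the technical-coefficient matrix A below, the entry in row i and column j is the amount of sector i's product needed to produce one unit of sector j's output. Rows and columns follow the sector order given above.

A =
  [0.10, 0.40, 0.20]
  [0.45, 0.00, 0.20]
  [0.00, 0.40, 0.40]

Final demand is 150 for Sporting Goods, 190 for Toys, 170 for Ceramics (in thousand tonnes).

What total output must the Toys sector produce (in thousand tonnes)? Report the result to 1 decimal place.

x_2 = 583.3

I − A =
  [   0.90    -0.40    -0.20]
  [  -0.45     1.00    -0.20]
  [   0.00    -0.40     0.60]
Cofactors of I−A, C_ij = (−1)^(i+j)·(minor ij) (rows/columns in the sector order above):
  C_11 = (1.00)(0.60) − (-0.20)(-0.40) = 0.5200
  C_12 = −[(-0.45)(0.60) − (-0.20)(0.00)] = 0.2700
  C_13 = (-0.45)(-0.40) − (1.00)(0.00) = 0.1800
  C_21 = −[(-0.40)(0.60) − (-0.20)(-0.40)] = 0.3200
  C_22 = (0.90)(0.60) − (-0.20)(0.00) = 0.5400
  C_23 = −[(0.90)(-0.40) − (-0.40)(0.00)] = 0.3600
  C_31 = (-0.40)(-0.20) − (-0.20)(1.00) = 0.2800
  C_32 = −[(0.90)(-0.20) − (-0.20)(-0.45)] = 0.2700
  C_33 = (0.90)(1.00) − (-0.40)(-0.45) = 0.7200
det(I−A) = Σ_j (I−A)_1j·C_1j = (0.90)(0.5200) + (-0.40)(0.2700) + (-0.20)(0.1800) = 0.3240
adj(I−A) = Cᵀ =
  [ 0.5200   0.3200   0.2800]
  [ 0.2700   0.5400   0.2700]
  [ 0.1800   0.3600   0.7200]
(I − A)⁻¹ = adj(I−A) / det(I−A) ≈
  [   1.6049     0.9877     0.8642]
  [   0.8333     1.6667     0.8333]
  [   0.5556     1.1111     2.2222]
x = (I − A)⁻¹ d = adj(I−A)·d / det(I−A), with det(I−A) = 0.3240:
  x_1 = (0.5200·150 + 0.3200·190 + 0.2800·170) / 0.3240 = 186.40 / 0.3240 ≈ 575.3
  x_2 = (0.2700·150 + 0.5400·190 + 0.2700·170) / 0.3240 = 189.00 / 0.3240 ≈ 583.3
  x_3 = (0.1800·150 + 0.3600·190 + 0.7200·170) / 0.3240 = 217.80 / 0.3240 ≈ 672.2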